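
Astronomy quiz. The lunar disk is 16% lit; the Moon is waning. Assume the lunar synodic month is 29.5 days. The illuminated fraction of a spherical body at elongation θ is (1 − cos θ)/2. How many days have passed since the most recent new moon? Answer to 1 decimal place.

25.6 days

cos θ = 1 − 2f = 0.680, giving a principal value of 47.2°.
Since the Moon is past full (waning), take the reflex angle: θ = 360° − 47.2° = 312.8°.
Age = 29.5 × 312.8°/360° ≈ 25.64 days.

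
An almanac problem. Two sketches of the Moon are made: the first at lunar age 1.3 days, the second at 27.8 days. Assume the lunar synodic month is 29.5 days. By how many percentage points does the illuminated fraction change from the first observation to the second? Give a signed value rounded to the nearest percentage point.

θ₁ = 360° × 1.3/29.5 = 15.9°, f₁ = (1 − cos θ₁)/2 = 0.019.
θ₂ = 360° × 27.8/29.5 = 339.3°, f₂ = (1 − cos θ₂)/2 = 0.032.
Change = f₂ − f₁ = +0.013 → +1 percentage points.

+1 pp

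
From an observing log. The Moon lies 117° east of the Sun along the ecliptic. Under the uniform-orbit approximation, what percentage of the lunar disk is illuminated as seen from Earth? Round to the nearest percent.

73%

Half-versine of 117°: (1 − (-0.454))/2 = 0.727, i.e. 73%.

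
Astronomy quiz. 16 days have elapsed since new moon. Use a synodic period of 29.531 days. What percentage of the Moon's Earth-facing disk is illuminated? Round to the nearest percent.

98%

The Moon has covered 16/29.531 of its cycle, so θ ≈ 360° × 16/29.531 = 195.0°.
cos 195.0° = (-0.966), so f = (1 − (-0.966))/2 = 0.983, so 98%.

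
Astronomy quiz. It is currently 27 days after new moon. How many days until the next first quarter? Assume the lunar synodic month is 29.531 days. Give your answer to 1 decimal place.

9.9 days

First quarter occurs at elongation 90°, i.e. at age 29.531 × 90/360 = 7.383 d.
Already past this cycle's first quarter; the next is at 7.383 + 29.531 = 36.914 d, so 36.914 − 27 = 9.914 days.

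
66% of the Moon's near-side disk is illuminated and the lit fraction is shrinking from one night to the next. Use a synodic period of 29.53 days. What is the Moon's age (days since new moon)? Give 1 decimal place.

20.6 days

Invert f = (1 − cos θ)/2 to get cos θ = 1 − 2(0.66) = -0.320, hence θ₀ = arccos -0.320 = 108.7°.
A waning Moon lies in 180°–360°, so θ = 360° − 108.7° = 251.3°.
That fraction of the synodic month is 251.3/360 × 29.53 d ≈ 20.62 d.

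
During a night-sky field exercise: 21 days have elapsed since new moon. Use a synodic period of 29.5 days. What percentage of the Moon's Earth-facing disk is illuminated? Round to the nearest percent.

The Moon has covered 21/29.5 of its cycle, so θ ≈ 360° × 21/29.5 = 256.3°.
cos 256.3° = (-0.237), so f = (1 − (-0.237))/2 = 0.619, so 62%.

62%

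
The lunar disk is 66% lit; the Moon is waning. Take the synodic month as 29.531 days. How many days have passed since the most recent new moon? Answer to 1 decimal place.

20.6 days

Invert f = (1 − cos θ)/2 to get cos θ = 1 − 2(0.66) = -0.320, hence θ₀ = arccos -0.320 = 108.7°.
Since the Moon is past full (waning), take the reflex angle: θ = 360° − 108.7° = 251.3°.
That fraction of the synodic month is 251.3/360 × 29.531 d ≈ 20.62 d.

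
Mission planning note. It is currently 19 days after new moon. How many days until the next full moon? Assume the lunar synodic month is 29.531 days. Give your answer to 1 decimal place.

25.3 days

Full moon occurs at elongation 180°, i.e. at age 29.531 × 180/360 = 14.765 d.
This lunation's full moon (14.765 d) has passed, so add one period: 44.296 − 19 = 25.296 days.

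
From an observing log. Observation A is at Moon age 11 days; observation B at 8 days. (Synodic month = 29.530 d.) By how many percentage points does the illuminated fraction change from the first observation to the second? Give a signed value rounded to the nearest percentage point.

-28 percentage points

θ₁ = 360° × 11/29.530 = 134.1°, f₁ = (1 − cos θ₁)/2 = 0.848.
θ₂ = 360° × 8/29.530 = 97.5°, f₂ = (1 − cos θ₂)/2 = 0.566.
Change = f₂ − f₁ = -0.282 → -28 percentage points.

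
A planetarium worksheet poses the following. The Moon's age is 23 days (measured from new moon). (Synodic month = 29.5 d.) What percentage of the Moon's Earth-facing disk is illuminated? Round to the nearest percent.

41%

The Moon has covered 23/29.5 of its cycle, so θ ≈ 360° × 23/29.5 = 280.7°.
With cos θ = 0.185, the lit fraction is (1 − 0.185)/2 ≈ 0.407, so 41%.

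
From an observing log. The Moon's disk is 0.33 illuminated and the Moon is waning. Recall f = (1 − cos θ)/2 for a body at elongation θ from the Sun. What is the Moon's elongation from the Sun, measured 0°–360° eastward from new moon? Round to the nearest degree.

290°

From f = (1 − cos θ)/2: cos θ = 1 − 2×0.33 = 0.340; arccos → 70.1°.
Waning ⇒ past full, so θ = 360° − 70.1° = 289.9°.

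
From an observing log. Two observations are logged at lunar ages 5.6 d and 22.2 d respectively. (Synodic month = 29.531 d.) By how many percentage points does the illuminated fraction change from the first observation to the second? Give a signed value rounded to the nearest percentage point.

+18 percentage points

θ₁ = 360° × 5.6/29.531 = 68.3°, f₁ = (1 − cos θ₁)/2 = 0.315.
θ₂ = 360° × 22.2/29.531 = 270.6°, f₂ = (1 − cos θ₂)/2 = 0.494.
Change = f₂ − f₁ = +0.180 → +18 percentage points.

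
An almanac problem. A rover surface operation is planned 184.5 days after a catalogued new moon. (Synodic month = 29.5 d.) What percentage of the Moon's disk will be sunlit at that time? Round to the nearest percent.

51%

184.5/29.5 = 6.254 lunations, so 6 complete cycles and 7.50 d into the next.
The Moon has covered 7.50/29.5 of its cycle, so θ ≈ 360° × 7.50/29.5 = 91.5°.
With cos θ = (-0.027), the lit fraction is (1 − (-0.027))/2 ≈ 0.513, so 51%.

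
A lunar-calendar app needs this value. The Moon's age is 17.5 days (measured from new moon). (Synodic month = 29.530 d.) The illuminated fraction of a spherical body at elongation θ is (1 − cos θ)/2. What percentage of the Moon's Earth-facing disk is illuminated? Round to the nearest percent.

Elongation θ = 360° × 17.5/29.530 ≈ 213.3°.
Illuminated fraction = (1 − cos 213.3°)/2 = (1 − (-0.835))/2 ≈ 0.918, so 92%.

92%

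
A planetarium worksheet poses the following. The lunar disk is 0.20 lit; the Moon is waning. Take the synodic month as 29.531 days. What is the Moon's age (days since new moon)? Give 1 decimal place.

Invert f = (1 − cos θ)/2 to get cos θ = 1 − 2(0.20) = 0.600, hence θ₀ = arccos 0.600 = 53.1°.
Waning ⇒ past full, so θ = 360° − 53.1° = 306.9°.
That fraction of the synodic month is 306.9/360 × 29.531 d ≈ 25.17 d.

25.2 days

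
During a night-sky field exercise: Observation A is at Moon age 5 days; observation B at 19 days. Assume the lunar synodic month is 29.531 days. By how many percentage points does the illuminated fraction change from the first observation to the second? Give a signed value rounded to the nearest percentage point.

θ₁ = 360° × 5/29.531 = 61.0°, f₁ = (1 − cos θ₁)/2 = 0.257.
θ₂ = 360° × 19/29.531 = 231.6°, f₂ = (1 − cos θ₂)/2 = 0.810.
Change = f₂ − f₁ = +0.553 → +55 percentage points.

+55 pp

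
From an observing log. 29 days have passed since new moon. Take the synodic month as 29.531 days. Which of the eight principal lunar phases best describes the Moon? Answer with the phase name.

θ ≈ 360° × 29/29.531 = 354°, which falls in the new moon sector.

new moon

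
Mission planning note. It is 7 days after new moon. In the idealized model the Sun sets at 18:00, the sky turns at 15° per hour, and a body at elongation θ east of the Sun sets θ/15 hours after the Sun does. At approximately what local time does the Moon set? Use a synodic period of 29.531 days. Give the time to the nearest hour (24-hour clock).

00:00

Phase angle: θ = 360°·(7 d)/(29.531 d) = 85.3°.
At 15° of sky rotation per hour, 85.3° corresponds to a 5.69 h lag.
18:00 + 5.69 h ≈ 23:41 → 00:00 to the nearest hour.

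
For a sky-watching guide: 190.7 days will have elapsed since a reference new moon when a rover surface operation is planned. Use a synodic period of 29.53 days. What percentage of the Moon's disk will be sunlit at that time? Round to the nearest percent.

98%

190.7/29.53 = 6.458 lunations, so 6 complete cycles and 13.52 d into the next.
Elongation θ = 360° × 13.52/29.53 ≈ 164.8°.
cos 164.8° = (-0.965), so f = (1 − (-0.965))/2 = 0.983, so 98%.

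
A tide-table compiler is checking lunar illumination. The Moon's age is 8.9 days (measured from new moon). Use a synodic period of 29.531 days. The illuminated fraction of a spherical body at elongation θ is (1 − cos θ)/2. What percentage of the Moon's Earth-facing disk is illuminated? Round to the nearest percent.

66%

The Moon has covered 8.9/29.531 of its cycle, so θ ≈ 360° × 8.9/29.531 = 108.5°.
Illuminated fraction = (1 − cos 108.5°)/2 = (1 − (-0.317))/2 ≈ 0.659, so 66%.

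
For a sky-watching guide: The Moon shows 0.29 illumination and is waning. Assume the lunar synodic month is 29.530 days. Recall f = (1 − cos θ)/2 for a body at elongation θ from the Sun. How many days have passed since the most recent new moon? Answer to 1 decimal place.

24.2 days

From f = (1 − cos θ)/2: cos θ = 1 − 2×0.29 = 0.420; arccos → 65.2°.
Since the Moon is past full (waning), take the reflex angle: θ = 360° − 65.2° = 294.8°.
That fraction of the synodic month is 294.8/360 × 29.530 d ≈ 24.18 d.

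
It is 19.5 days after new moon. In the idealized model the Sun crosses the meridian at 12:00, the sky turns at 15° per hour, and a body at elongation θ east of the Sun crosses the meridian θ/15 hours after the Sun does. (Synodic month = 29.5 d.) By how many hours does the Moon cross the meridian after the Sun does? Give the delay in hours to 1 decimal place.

15.9 h

The Moon has covered 19.5/29.5 of its cycle, so θ ≈ 360° × 19.5/29.5 = 238.0°.
The Moon trails the Sun by θ/15 = 238.0/15 ≈ 15.86 hours.
So the Moon crosses the meridian 15.86 h after the Sun.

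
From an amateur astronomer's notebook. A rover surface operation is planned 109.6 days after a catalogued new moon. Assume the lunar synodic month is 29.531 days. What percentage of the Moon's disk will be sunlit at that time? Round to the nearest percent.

109.6/29.531 = 3.711 lunations, so 3 complete cycles and 21.01 d into the next.
Elongation θ = 360° × 21.01/29.531 ≈ 256.1°.
Illuminated fraction = (1 − cos 256.1°)/2 = (1 − (-0.240))/2 ≈ 0.620, so 62%.

62%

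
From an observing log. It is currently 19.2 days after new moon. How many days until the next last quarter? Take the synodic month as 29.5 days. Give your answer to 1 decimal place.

2.9 days

Last quarter occurs at elongation 270°, i.e. at age 29.5 × 270/360 = 22.125 d.
That is 22.125 − 19.2 = 2.925 days ahead.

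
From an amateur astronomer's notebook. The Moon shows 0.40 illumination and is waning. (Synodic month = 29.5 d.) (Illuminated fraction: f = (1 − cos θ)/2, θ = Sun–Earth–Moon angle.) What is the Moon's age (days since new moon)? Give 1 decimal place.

23.1 days

From f = (1 − cos θ)/2: cos θ = 1 − 2×0.40 = 0.200; arccos → 78.5°.
Since the Moon is past full (waning), take the reflex angle: θ = 360° − 78.5° = 281.5°.
At 360°/29.5 d per day, 281.5° corresponds to 23.07 days.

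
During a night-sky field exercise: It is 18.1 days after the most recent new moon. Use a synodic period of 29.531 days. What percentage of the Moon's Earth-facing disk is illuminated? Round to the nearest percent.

88%

Elongation θ = 360° × 18.1/29.531 ≈ 220.6°.
With cos θ = (-0.759), the lit fraction is (1 − (-0.759))/2 ≈ 0.879, so 88%.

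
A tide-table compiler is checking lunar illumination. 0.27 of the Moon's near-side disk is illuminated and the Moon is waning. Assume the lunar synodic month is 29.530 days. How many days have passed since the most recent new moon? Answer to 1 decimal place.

cos θ = 1 − 2f = 0.460, giving a principal value of 62.6°.
A waning Moon lies in 180°–360°, so θ = 360° − 62.6° = 297.4°.
Age = 29.530 × 297.4°/360° ≈ 24.39 days.

24.4 days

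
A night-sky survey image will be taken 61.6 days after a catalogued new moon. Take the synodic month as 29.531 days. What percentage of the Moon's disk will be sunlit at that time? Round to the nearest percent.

61.6 d spans 2 complete synodic months (2 × 29.531 = 59.06 d) plus 2.54 d.
The Moon has covered 2.54/29.531 of its cycle, so θ ≈ 360° × 2.54/29.531 = 30.9°.
cos 30.9° = 0.858, so f = (1 − 0.858)/2 = 0.071, so 7%.

7%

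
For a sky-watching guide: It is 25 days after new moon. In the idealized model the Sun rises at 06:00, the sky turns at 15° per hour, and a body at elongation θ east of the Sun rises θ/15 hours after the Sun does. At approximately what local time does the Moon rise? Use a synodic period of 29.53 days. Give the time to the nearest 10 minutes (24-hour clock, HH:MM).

Elongation θ = 360° × 25/29.53 ≈ 304.8°.
At 15° of sky rotation per hour, 304.8° corresponds to a 20.32 h lag.
06:00 + 20.318 h ≈ 02:19 → 02:20 to the nearest ten minutes.

02:20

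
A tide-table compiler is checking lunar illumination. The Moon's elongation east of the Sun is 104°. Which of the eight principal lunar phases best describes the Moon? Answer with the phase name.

The first quarter sector spans roughly 68°–112°; 104° falls inside it.

first quarter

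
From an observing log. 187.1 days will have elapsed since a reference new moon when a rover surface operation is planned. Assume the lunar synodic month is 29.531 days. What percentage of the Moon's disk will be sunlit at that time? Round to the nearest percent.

76%

187.1/29.531 = 6.336 lunations, so 6 complete cycles and 9.91 d into the next.
Elongation θ = 360° × 9.91/29.531 ≈ 120.9°.
Illuminated fraction = (1 − cos 120.9°)/2 = (1 − (-0.513))/2 ≈ 0.756, so 76%.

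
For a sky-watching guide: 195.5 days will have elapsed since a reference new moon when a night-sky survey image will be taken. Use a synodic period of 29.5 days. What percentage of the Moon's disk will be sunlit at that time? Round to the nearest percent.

Reduce mod P: 195.5 − 6×29.5 = 18.50 d into the current lunation.
Phase angle: θ = 360°·(18.50 d)/(29.5 d) = 225.8°.
With cos θ = (-0.698), the lit fraction is (1 − (-0.698))/2 ≈ 0.849, so 85%.

85%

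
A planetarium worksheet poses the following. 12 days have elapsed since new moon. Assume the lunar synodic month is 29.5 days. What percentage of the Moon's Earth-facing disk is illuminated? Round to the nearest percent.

Phase angle: θ = 360°·(12 d)/(29.5 d) = 146.4°.
With cos θ = (-0.833), the lit fraction is (1 − (-0.833))/2 ≈ 0.917, so 92%.

92%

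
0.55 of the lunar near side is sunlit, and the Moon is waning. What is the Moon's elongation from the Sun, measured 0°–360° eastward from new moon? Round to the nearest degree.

264°

Invert f = (1 − cos θ)/2 to get cos θ = 1 − 2(0.55) = -0.100, hence θ₀ = arccos -0.100 = 95.7°.
Waning ⇒ past full, so θ = 360° − 95.7° = 264.3°.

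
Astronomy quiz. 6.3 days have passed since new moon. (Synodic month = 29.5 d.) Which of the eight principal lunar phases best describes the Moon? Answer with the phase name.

first quarter

At 6.3/29.5 of the cycle, θ ≈ 77° — the first quarter range.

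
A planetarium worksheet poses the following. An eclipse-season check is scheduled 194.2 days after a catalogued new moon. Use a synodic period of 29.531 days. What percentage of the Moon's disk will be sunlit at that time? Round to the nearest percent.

94%

194.2 d spans 6 complete synodic months (6 × 29.531 = 177.19 d) plus 17.01 d.
Phase angle: θ = 360°·(17.01 d)/(29.531 d) = 207.4°.
Illuminated fraction = (1 − cos 207.4°)/2 = (1 − (-0.888))/2 ≈ 0.944, so 94%.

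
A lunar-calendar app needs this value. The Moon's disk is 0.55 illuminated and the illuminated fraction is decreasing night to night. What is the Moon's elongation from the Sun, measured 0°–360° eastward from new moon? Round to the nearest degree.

264°

cos θ = 1 − 2f = -0.100, giving a principal value of 95.7°.
Since the Moon is past full (waning), take the reflex angle: θ = 360° − 95.7° = 264.3°.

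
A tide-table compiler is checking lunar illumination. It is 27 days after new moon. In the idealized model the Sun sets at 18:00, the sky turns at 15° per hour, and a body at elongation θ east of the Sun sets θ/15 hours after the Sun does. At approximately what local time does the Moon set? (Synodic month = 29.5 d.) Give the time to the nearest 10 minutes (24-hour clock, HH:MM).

The Moon has covered 27/29.5 of its cycle, so θ ≈ 360° × 27/29.5 = 329.5°.
Delay after the Sun = 329.5° / (15°/h) ≈ 21.97 h.
18:00 + 21.966 h ≈ 15:58 → 16:00 to the nearest ten minutes.

16:00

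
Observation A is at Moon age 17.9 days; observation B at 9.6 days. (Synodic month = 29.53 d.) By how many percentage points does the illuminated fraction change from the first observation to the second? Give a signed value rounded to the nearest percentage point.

-17 percentage points

θ₁ = 360° × 17.9/29.53 = 218.2°, f₁ = (1 − cos θ₁)/2 = 0.893.
θ₂ = 360° × 9.6/29.53 = 117.0°, f₂ = (1 − cos θ₂)/2 = 0.727.
Change = f₂ − f₁ = -0.166 → -17 percentage points.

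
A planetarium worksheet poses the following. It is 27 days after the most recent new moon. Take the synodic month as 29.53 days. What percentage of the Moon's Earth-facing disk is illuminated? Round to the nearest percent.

7%

Phase angle: θ = 360°·(27 d)/(29.53 d) = 329.2°.
With cos θ = 0.859, the lit fraction is (1 − 0.859)/2 ≈ 0.071, so 7%.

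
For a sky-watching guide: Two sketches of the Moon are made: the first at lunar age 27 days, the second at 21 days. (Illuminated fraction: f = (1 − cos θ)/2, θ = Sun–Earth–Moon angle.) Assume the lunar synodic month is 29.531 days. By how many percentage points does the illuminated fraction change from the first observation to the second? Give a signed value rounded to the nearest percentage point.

θ₁ = 360° × 27/29.531 = 329.1°, f₁ = (1 − cos θ₁)/2 = 0.071.
θ₂ = 360° × 21/29.531 = 256.0°, f₂ = (1 − cos θ₂)/2 = 0.621.
Change = f₂ − f₁ = +0.550 → +55 percentage points.

+55 pp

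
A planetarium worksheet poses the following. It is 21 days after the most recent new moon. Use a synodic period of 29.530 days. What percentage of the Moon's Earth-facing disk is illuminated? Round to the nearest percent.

62%

The Moon has covered 21/29.530 of its cycle, so θ ≈ 360° × 21/29.530 = 256.0°.
With cos θ = (-0.242), the lit fraction is (1 − (-0.242))/2 ≈ 0.621, so 62%.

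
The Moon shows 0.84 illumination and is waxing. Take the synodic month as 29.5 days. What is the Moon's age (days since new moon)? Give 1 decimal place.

10.9 days

Invert f = (1 − cos θ)/2 to get cos θ = 1 − 2(0.84) = -0.680, hence θ₀ = arccos -0.680 = 132.8°.
The Moon is waxing (0°–180°), so θ = 132.8° directly.
At 360°/29.5 d per day, 132.8° corresponds to 10.89 days.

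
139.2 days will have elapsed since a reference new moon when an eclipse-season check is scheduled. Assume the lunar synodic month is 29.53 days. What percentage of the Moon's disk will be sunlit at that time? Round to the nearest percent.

Reduce mod P: 139.2 − 4×29.53 = 21.08 d into the current lunation.
Elongation θ = 360° × 21.08/29.53 ≈ 257.0°.
With cos θ = (-0.225), the lit fraction is (1 − (-0.225))/2 ≈ 0.613, so 61%.

61%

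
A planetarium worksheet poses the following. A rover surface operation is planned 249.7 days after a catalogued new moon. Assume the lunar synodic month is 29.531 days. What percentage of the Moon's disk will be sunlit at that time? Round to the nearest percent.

98%

249.7/29.531 = 8.456 lunations, so 8 complete cycles and 13.45 d into the next.
Elongation θ = 360° × 13.45/29.531 ≈ 164.0°.
cos 164.0° = (-0.961), so f = (1 − (-0.961))/2 = 0.981, so 98%.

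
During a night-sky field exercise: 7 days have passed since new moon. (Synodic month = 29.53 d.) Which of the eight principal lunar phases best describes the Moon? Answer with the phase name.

At 7/29.53 of the cycle, θ ≈ 85° — the first quarter range.

first quarter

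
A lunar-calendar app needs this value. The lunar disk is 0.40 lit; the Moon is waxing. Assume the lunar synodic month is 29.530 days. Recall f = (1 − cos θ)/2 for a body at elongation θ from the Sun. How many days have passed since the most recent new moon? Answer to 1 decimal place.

Invert f = (1 − cos θ)/2 to get cos θ = 1 − 2(0.40) = 0.200, hence θ₀ = arccos 0.200 = 78.5°.
Waxing ⇒ before full, so θ = 78.5°.
At 360°/29.530 d per day, 78.5° corresponds to 6.44 days.

6.4 days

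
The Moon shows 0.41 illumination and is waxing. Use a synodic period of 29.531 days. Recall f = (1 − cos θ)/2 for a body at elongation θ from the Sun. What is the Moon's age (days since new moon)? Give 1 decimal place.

6.5 days

cos θ = 1 − 2f = 0.180, giving a principal value of 79.6°.
Waxing ⇒ before full, so θ = 79.6°.
Age = 29.531 × 79.6°/360° ≈ 6.53 days.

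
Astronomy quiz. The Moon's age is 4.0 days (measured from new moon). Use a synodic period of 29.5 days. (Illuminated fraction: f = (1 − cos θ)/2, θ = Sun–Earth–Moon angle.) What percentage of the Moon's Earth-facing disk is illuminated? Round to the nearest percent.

Elongation θ = 360° × 4.0/29.5 ≈ 48.8°.
Illuminated fraction = (1 − cos 48.8°)/2 = (1 − 0.659)/2 ≈ 0.171, so 17%.

17%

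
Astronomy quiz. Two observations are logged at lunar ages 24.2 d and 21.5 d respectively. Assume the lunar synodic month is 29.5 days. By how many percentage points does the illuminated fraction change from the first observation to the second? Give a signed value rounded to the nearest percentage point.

θ₁ = 360° × 24.2/29.5 = 295.3°, f₁ = (1 − cos θ₁)/2 = 0.286.
θ₂ = 360° × 21.5/29.5 = 262.4°, f₂ = (1 − cos θ₂)/2 = 0.566.
Change = f₂ − f₁ = +0.280 → +28 percentage points.

+28 percentage points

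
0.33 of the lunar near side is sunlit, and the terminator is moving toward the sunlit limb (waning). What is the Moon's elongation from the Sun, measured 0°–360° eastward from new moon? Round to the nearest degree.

From f = (1 − cos θ)/2: cos θ = 1 − 2×0.33 = 0.340; arccos → 70.1°.
A waning Moon lies in 180°–360°, so θ = 360° − 70.1° = 289.9°.

290°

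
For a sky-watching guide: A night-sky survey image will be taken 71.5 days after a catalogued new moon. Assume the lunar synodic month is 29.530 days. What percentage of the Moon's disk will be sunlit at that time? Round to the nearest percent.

Reduce mod P: 71.5 − 2×29.530 = 12.44 d into the current lunation.
Phase angle: θ = 360°·(12.44 d)/(29.530 d) = 151.7°.
With cos θ = (-0.880), the lit fraction is (1 − (-0.880))/2 ≈ 0.940, so 94%.

94%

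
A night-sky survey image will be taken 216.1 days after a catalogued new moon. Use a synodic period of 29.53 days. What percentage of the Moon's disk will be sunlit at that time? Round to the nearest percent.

71%

216.1/29.53 = 7.318 lunations, so 7 complete cycles and 9.39 d into the next.
Elongation θ = 360° × 9.39/29.53 ≈ 114.5°.
cos 114.5° = (-0.414), so f = (1 − (-0.414))/2 = 0.707, so 71%.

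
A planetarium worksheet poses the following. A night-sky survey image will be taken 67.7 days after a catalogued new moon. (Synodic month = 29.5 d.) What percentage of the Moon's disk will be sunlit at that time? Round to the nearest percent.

64%

Reduce mod P: 67.7 − 2×29.5 = 8.70 d into the current lunation.
Phase angle: θ = 360°·(8.70 d)/(29.5 d) = 106.2°.
Illuminated fraction = (1 − cos 106.2°)/2 = (1 − (-0.278))/2 ≈ 0.639, so 64%.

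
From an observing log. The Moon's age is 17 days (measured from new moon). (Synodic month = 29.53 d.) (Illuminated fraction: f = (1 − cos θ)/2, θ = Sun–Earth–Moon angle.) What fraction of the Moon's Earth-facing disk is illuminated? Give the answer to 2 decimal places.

0.94

Elongation θ = 360° × 17/29.53 ≈ 207.2°.
Illuminated fraction = (1 − cos 207.2°)/2 = (1 − (-0.889))/2 ≈ 0.945.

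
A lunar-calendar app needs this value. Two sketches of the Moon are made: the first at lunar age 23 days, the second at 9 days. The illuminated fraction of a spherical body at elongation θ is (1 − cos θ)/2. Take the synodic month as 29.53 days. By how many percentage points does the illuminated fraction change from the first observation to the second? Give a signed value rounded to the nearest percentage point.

+26 percentage points

First observation: θ = 360°·23/29.53 = 280.4°, so f = 0.410.
Second observation: θ = 109.7°, f = 0.669.
Δf = 0.669 − 0.410 = +0.259, i.e. +26 pp.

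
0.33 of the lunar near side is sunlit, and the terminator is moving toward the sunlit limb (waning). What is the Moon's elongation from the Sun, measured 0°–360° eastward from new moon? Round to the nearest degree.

290°

From f = (1 − cos θ)/2: cos θ = 1 − 2×0.33 = 0.340; arccos → 70.1°.
Waning ⇒ past full, so θ = 360° − 70.1° = 289.9°.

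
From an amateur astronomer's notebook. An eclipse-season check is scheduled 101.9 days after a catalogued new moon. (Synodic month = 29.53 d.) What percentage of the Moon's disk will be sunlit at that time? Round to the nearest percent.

98%

101.9/29.53 = 3.451 lunations, so 3 complete cycles and 13.31 d into the next.
Elongation θ = 360° × 13.31/29.53 ≈ 162.3°.
cos 162.3° = (-0.952), so f = (1 − (-0.952))/2 = 0.976, so 98%.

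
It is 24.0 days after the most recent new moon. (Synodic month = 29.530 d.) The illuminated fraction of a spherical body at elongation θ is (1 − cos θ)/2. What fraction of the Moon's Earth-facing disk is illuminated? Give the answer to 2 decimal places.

0.31

The Moon has covered 24.0/29.530 of its cycle, so θ ≈ 360° × 24.0/29.530 = 292.6°.
With cos θ = 0.384, the lit fraction is (1 − 0.384)/2 ≈ 0.308.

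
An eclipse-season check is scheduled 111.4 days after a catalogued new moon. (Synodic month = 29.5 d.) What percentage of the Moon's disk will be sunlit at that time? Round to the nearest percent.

111.4 d spans 3 complete synodic months (3 × 29.5 = 88.50 d) plus 22.90 d.
Phase angle: θ = 360°·(22.90 d)/(29.5 d) = 279.5°.
Illuminated fraction = (1 − cos 279.5°)/2 = (1 − 0.164)/2 ≈ 0.418, so 42%.

42%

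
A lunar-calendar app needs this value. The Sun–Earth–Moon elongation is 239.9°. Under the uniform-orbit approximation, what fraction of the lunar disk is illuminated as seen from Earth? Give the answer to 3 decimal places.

cos 239.9° = (-0.502), so f = (1 − (-0.502))/2 = 0.751.

0.751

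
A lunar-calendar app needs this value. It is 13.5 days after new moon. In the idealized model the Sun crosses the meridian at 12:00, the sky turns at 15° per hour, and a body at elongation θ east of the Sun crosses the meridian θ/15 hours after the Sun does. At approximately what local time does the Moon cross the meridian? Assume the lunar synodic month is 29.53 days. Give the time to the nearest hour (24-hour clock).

The Moon has covered 13.5/29.53 of its cycle, so θ ≈ 360° × 13.5/29.53 = 164.6°.
Delay after the Sun = 164.6° / (15°/h) ≈ 10.97 h.
12:00 + 10.97 h ≈ 22:58 → 23:00 to the nearest hour.

23:00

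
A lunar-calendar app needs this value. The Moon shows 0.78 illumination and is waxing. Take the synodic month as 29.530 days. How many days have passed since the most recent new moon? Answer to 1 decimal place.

From f = (1 − cos θ)/2: cos θ = 1 − 2×0.78 = -0.560; arccos → 124.1°.
Waxing ⇒ before full, so θ = 124.1°.
That fraction of the synodic month is 124.1/360 × 29.530 d ≈ 10.18 d.

10.2 days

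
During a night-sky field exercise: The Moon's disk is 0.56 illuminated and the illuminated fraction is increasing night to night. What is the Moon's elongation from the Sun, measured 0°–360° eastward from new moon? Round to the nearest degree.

97°

Invert f = (1 − cos θ)/2 to get cos θ = 1 − 2(0.56) = -0.120, hence θ₀ = arccos -0.120 = 96.9°.
Before full moon the principal value applies: θ = 96.9°.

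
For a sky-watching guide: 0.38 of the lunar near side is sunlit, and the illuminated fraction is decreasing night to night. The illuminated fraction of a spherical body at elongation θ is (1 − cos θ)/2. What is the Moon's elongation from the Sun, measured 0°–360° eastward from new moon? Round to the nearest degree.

284°

cos θ = 1 − 2f = 0.240, giving a principal value of 76.1°.
A waning Moon lies in 180°–360°, so θ = 360° − 76.1° = 283.9°.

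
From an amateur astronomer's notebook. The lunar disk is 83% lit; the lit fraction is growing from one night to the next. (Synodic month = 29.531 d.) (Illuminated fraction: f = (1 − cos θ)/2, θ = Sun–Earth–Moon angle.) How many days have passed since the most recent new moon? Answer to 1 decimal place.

From f = (1 − cos θ)/2: cos θ = 1 − 2×0.83 = -0.660; arccos → 131.3°.
Before full moon the principal value applies: θ = 131.3°.
At 360°/29.531 d per day, 131.3° corresponds to 10.77 days.

10.8 days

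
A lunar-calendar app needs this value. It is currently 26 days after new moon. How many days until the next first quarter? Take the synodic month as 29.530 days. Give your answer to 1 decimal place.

First quarter is 0.25 of the way through the cycle: age 0.25 × 29.530 = 7.383 d.
This lunation's first quarter (7.383 d) has passed, so add one period: 36.913 − 26 = 10.913 days.

10.9 days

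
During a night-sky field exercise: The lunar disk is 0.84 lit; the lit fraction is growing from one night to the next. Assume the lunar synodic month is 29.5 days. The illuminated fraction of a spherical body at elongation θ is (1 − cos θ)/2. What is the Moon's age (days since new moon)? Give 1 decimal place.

10.9 days

From f = (1 − cos θ)/2: cos θ = 1 − 2×0.84 = -0.680; arccos → 132.8°.
The Moon is waxing (0°–180°), so θ = 132.8° directly.
That fraction of the synodic month is 132.8/360 × 29.5 d ≈ 10.89 d.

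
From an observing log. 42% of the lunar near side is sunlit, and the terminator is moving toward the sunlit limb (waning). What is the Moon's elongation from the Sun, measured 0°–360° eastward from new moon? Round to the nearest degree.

cos θ = 1 − 2f = 0.160, giving a principal value of 80.8°.
Since the Moon is past full (waning), take the reflex angle: θ = 360° − 80.8° = 279.2°.

279°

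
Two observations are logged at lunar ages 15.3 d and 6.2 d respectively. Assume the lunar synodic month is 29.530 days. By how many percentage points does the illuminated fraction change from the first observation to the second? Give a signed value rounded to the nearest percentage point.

-62 percentage points

θ₁ = 360° × 15.3/29.530 = 186.5°, f₁ = (1 − cos θ₁)/2 = 0.997.
θ₂ = 360° × 6.2/29.530 = 75.6°, f₂ = (1 − cos θ₂)/2 = 0.376.
Change = f₂ − f₁ = -0.621 → -62 percentage points.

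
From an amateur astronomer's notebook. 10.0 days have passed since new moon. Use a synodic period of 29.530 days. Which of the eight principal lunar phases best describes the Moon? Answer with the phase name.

waxing gibbous

θ ≈ 360° × 10.0/29.530 = 122°, which falls in the waxing gibbous sector.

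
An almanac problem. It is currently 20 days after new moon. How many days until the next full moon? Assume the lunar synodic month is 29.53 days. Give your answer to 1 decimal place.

Full moon occurs at elongation 180°, i.e. at age 29.53 × 180/360 = 14.765 d.
This lunation's full moon (14.765 d) has passed, so add one period: 44.295 − 20 = 24.295 days.

24.3 days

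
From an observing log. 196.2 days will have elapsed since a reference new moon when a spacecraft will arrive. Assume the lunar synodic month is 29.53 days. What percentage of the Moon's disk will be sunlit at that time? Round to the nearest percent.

81%

Reduce mod P: 196.2 − 6×29.53 = 19.02 d into the current lunation.
Phase angle: θ = 360°·(19.02 d)/(29.53 d) = 231.9°.
With cos θ = (-0.617), the lit fraction is (1 − (-0.617))/2 ≈ 0.809, so 81%.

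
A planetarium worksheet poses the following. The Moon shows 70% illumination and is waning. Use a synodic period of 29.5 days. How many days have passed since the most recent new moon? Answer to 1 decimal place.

20.2 days

Invert f = (1 − cos θ)/2 to get cos θ = 1 − 2(0.70) = -0.400, hence θ₀ = arccos -0.400 = 113.6°.
Waning ⇒ past full, so θ = 360° − 113.6° = 246.4°.
At 360°/29.5 d per day, 246.4° corresponds to 20.19 days.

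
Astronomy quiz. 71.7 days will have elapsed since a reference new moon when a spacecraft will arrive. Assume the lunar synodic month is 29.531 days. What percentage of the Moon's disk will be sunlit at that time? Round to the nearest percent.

95%

Reduce mod P: 71.7 − 2×29.531 = 12.64 d into the current lunation.
Phase angle: θ = 360°·(12.64 d)/(29.531 d) = 154.1°.
With cos θ = (-0.899), the lit fraction is (1 − (-0.899))/2 ≈ 0.950, so 95%.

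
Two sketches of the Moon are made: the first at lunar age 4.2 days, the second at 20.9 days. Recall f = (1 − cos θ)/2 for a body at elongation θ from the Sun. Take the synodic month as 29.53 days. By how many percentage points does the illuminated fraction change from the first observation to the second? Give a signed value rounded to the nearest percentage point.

First observation: θ = 360°·4.2/29.53 = 51.2°, so f = 0.187.
Second observation: θ = 254.8°, f = 0.631.
Δf = 0.631 − 0.187 = +0.444, i.e. +44 pp.

+44 percentage points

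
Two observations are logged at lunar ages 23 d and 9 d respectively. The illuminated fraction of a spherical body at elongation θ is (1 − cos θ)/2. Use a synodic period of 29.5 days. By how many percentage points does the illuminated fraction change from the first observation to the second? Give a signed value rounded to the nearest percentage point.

First observation: θ = 360°·23/29.5 = 280.7°, so f = 0.407.
Second observation: θ = 109.8°, f = 0.670.
Δf = 0.670 − 0.407 = +0.262, i.e. +26 pp.

+26 percentage points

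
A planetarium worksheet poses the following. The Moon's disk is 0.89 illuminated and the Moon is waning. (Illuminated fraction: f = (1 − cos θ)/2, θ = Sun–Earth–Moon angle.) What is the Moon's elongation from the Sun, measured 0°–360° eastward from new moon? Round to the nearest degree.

219°

From f = (1 − cos θ)/2: cos θ = 1 − 2×0.89 = -0.780; arccos → 141.3°.
Since the Moon is past full (waning), take the reflex angle: θ = 360° − 141.3° = 218.7°.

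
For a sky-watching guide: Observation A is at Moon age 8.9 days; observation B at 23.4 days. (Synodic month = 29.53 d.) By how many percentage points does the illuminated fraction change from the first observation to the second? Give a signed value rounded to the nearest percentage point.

θ₁ = 360° × 8.9/29.53 = 108.5°, f₁ = (1 − cos θ₁)/2 = 0.659.
θ₂ = 360° × 23.4/29.53 = 285.3°, f₂ = (1 − cos θ₂)/2 = 0.368.
Change = f₂ − f₁ = -0.290 → -29 percentage points.

-29 pp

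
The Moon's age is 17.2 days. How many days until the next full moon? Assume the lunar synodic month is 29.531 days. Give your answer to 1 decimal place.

Full moon is 0.5 of the way through the cycle: age 0.5 × 29.531 = 14.765 d.
Already past this cycle's full moon; the next is at 14.765 + 29.531 = 44.296 d, so 44.296 − 17.2 = 27.096 days.

27.1 days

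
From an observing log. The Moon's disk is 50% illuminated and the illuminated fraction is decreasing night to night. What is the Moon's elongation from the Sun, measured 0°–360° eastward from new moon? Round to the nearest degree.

From f = (1 − cos θ)/2: cos θ = 1 − 2×0.50 = 0.000; arccos → 90.0°.
A waning Moon lies in 180°–360°, so θ = 360° − 90.0° = 270.0°.

270°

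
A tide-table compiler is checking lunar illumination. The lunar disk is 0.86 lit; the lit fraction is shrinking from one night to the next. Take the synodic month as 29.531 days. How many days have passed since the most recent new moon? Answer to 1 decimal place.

18.4 days

From f = (1 − cos θ)/2: cos θ = 1 − 2×0.86 = -0.720; arccos → 136.1°.
Since the Moon is past full (waning), take the reflex angle: θ = 360° − 136.1° = 223.9°.
Age = 29.531 × 223.9°/360° ≈ 18.37 days.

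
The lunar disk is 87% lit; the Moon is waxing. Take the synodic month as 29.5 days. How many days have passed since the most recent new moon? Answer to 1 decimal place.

11.3 days

From f = (1 − cos θ)/2: cos θ = 1 − 2×0.87 = -0.740; arccos → 137.7°.
Before full moon the principal value applies: θ = 137.7°.
Age = 29.5 × 137.7°/360° ≈ 11.29 days.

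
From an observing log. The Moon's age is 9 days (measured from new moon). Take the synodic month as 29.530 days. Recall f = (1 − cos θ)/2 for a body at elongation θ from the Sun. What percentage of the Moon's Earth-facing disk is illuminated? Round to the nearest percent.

67%

The Moon has covered 9/29.530 of its cycle, so θ ≈ 360° × 9/29.530 = 109.7°.
With cos θ = (-0.337), the lit fraction is (1 − (-0.337))/2 ≈ 0.669, so 67%.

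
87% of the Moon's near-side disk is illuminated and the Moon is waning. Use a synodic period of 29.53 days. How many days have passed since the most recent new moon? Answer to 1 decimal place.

18.2 days

cos θ = 1 − 2f = -0.740, giving a principal value of 137.7°.
A waning Moon lies in 180°–360°, so θ = 360° − 137.7° = 222.3°.
That fraction of the synodic month is 222.3/360 × 29.53 d ≈ 18.23 d.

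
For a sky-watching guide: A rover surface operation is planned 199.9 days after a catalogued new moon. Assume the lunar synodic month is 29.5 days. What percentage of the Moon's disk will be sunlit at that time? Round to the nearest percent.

42%

199.9/29.5 = 6.776 lunations, so 6 complete cycles and 22.90 d into the next.
Phase angle: θ = 360°·(22.90 d)/(29.5 d) = 279.5°.
Illuminated fraction = (1 − cos 279.5°)/2 = (1 − 0.164)/2 ≈ 0.418, so 42%.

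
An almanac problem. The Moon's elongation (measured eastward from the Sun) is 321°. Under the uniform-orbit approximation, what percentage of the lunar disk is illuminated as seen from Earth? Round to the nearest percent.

11%

Half-versine of 321°: (1 − 0.777)/2 = 0.111, i.e. 11%.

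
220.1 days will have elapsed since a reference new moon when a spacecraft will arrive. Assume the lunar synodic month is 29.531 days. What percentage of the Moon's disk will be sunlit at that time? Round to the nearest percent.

220.1 d spans 7 complete synodic months (7 × 29.531 = 206.72 d) plus 13.38 d.
The Moon has covered 13.38/29.531 of its cycle, so θ ≈ 360° × 13.38/29.531 = 163.1°.
Illuminated fraction = (1 − cos 163.1°)/2 = (1 − (-0.957))/2 ≈ 0.979, so 98%.

98%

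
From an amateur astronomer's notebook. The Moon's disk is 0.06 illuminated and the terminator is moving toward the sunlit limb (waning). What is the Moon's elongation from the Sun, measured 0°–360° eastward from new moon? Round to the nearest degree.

cos θ = 1 − 2f = 0.880, giving a principal value of 28.4°.
Waning ⇒ past full, so θ = 360° − 28.4° = 331.6°.

332°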